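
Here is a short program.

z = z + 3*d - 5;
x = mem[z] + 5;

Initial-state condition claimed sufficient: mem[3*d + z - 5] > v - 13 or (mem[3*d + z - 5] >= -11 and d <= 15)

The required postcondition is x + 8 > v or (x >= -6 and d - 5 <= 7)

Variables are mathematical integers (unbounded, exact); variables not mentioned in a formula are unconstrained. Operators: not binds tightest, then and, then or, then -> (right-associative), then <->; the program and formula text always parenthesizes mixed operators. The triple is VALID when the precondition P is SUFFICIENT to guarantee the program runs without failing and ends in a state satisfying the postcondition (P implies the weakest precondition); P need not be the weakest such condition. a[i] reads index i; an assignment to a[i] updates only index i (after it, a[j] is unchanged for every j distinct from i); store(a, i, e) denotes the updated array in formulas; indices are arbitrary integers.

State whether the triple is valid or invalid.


Working backward. After the program, the postcondition x + 8 > v or (x >= -6 and d - 5 <= 7) must hold; in canonical form it is x > v - 8 or (x >= -6 and d <= 12).
Before x := mem[z] + 5: mem[z] > v - 13 or (mem[z] >= -11 and d <= 12)
Before z := z + 3*d - 5: mem[3*d + z - 5] > v - 13 or (mem[3*d + z - 5] >= -11 and d <= 12)
The weakest precondition is mem[3*d + z - 5] > v - 13 or (mem[3*d + z - 5] >= -11 and d <= 12).
Check whether mem[3*d + z - 5] > v - 13 or (mem[3*d + z - 5] >= -11 and d <= 15) implies it.
Countermodel: at the initial state d = 13, mem = {[0] = -11, elsewhere -11}, v = 2, z = -34, the precondition holds but the weakest precondition fails.
Answer: invalid


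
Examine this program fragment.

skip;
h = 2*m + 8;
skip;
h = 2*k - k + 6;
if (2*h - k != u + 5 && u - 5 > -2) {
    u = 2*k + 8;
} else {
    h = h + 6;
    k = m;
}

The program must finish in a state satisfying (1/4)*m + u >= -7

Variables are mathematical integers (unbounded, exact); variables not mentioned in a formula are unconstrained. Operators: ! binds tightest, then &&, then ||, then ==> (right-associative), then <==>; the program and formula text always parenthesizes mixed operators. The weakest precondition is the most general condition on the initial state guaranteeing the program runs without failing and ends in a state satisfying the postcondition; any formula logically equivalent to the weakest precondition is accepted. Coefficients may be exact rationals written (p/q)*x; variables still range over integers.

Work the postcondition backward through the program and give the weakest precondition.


Working backward. After the program, (1/4)*m + u >= -7 must hold.
Then branch requires 2*k + (1/4)*m >= -15; else branch requires (1/4)*m + u >= -7.
Before the if: ((2*h != k + u + 5 && u > 3) ==> 2*k + (1/4)*m >= -15) && ((!(2*h != k + u + 5 && u > 3)) ==> (1/4)*m + u >= -7)
Before h := 2*k - k + 6: ((k != u - 7 && u > 3) ==> 2*k + (1/4)*m >= -15) && ((!(k != u - 7 && u > 3)) ==> (1/4)*m + u >= -7)
Before skip: ((k != u - 7 && u > 3) ==> 2*k + (1/4)*m >= -15) && ((!(k != u - 7 && u > 3)) ==> (1/4)*m + u >= -7)
Before h := 2*m + 8: ((k != u - 7 && u > 3) ==> 2*k + (1/4)*m >= -15) && ((!(k != u - 7 && u > 3)) ==> (1/4)*m + u >= -7)
Before skip: ((k != u - 7 && u > 3) ==> 2*k + (1/4)*m >= -15) && ((!(k != u - 7 && u > 3)) ==> (1/4)*m + u >= -7)
Answer: WP = ((k != u - 7 && u > 3) ==> 2*k + (1/4)*m >= -15) && ((!(k != u - 7 && u > 3)) ==> (1/4)*m + u >= -7)


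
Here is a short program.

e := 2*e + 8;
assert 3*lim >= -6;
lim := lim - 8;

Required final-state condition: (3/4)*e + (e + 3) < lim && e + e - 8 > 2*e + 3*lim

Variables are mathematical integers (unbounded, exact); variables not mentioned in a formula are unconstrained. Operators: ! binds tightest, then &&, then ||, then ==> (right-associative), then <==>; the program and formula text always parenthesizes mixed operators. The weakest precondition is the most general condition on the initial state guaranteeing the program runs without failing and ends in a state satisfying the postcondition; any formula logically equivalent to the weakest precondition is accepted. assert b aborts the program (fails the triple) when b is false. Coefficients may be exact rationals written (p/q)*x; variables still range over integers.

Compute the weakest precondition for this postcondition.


Working backward. After the program, the postcondition (3/4)*e + (e + 3) < lim && e + e - 8 > 2*e + 3*lim must hold; in canonical form it is (7/4)*e < lim - 3 && 3*lim < -8.
Before lim := lim - 8: (7/4)*e < lim - 11 && 3*lim < 16
Before assert 3*lim >= -6: 3*lim >= -6 && (7/4)*e < lim - 11 && 3*lim < 16
Before e := 2*e + 8: 3*lim >= -6 && (7/2)*e < lim - 25 && 3*lim < 16
Answer: WP = 3*lim >= -6 && (7/2)*e < lim - 25 && 3*lim < 16


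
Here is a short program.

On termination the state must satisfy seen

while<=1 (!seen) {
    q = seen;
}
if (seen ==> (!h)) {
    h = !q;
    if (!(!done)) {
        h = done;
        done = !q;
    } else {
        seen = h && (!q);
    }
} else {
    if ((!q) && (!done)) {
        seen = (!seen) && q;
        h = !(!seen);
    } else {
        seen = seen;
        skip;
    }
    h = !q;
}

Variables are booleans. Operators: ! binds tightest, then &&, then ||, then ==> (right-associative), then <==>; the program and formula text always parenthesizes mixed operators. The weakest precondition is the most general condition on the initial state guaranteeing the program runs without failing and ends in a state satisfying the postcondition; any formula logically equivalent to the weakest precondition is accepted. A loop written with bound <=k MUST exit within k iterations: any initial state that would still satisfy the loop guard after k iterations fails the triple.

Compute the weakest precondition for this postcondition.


Working backward. After the program, seen must hold.
Then branch requires (done ==> seen) && ((!done) ==> (!q)); else branch requires (((!q) && (!done)) ==> ((!seen) && q)) && ((!((!q) && (!done))) ==> seen).
Before the if: ((seen ==> (!h)) ==> ((done ==> seen) && ((!done) ==> (!q)))) && ((!(seen ==> (!h))) ==> ((((!q) && (!done)) ==> ((!seen) && q)) && ((!((!q) && (!done))) ==> seen)))
Before the loop (bound <=1), unroll the exhaustion recursion (WP_0 = exit-now case; WP_j = one more guarded iteration, up to j = 1):
  WP_0: seen && ((seen ==> (!h)) ==> ((done ==> seen) && ((!done) ==> (!q)))) && ((!(seen ==> (!h))) ==> ((((!q) && (!done)) ==> ((!seen) && q)) && ((!((!q) && (!done))) ==> seen)))
  WP_1: ((!seen) ==> (seen && ((seen ==> (!h)) ==> ((done ==> seen) && ((!done) ==> (!seen)))) && ((!(seen ==> (!h))) ==> ((!((!seen) && (!done))) && ((!((!seen) && (!done))) ==> seen))))) && (seen ==> (((seen ==> (!h)) ==> ((done ==> seen) && ((!done) ==> (!q)))) && ((!(seen ==> (!h))) ==> ((((!q) && (!done)) ==> ((!seen) && q)) && ((!((!q) && (!done))) ==> seen)))))
So before the loop: ((!seen) ==> (seen && ((seen ==> (!h)) ==> ((done ==> seen) && ((!done) ==> (!seen)))) && ((!(seen ==> (!h))) ==> ((!((!seen) && (!done))) && ((!((!seen) && (!done))) ==> seen))))) && (seen ==> (((seen ==> (!h)) ==> ((done ==> seen) && ((!done) ==> (!q)))) && ((!(seen ==> (!h))) ==> ((((!q) && (!done)) ==> ((!seen) && q)) && ((!((!q) && (!done))) ==> seen)))))
Answer: WP = ((!seen) ==> (seen && ((seen ==> (!h)) ==> ((done ==> seen) && ((!done) ==> (!seen)))) && ((!(seen ==> (!h))) ==> ((!((!seen) && (!done))) && ((!((!seen) && (!done))) ==> seen))))) && (seen ==> (((seen ==> (!h)) ==> ((done ==> seen) && ((!done) ==> (!q)))) && ((!(seen ==> (!h))) ==> ((((!q) && (!done)) ==> ((!seen) && q)) && ((!((!q) && (!done))) ==> seen)))))


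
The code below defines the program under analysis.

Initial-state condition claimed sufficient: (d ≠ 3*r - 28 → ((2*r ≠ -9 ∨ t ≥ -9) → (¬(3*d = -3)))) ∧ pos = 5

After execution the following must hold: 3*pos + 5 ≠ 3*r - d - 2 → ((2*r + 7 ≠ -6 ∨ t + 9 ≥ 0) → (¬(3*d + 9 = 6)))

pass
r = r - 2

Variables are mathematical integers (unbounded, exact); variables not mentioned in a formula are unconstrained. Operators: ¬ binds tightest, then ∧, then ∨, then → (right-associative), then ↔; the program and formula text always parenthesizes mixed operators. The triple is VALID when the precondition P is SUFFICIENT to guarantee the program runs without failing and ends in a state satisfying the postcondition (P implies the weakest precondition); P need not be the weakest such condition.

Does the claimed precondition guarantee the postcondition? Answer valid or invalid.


Working backward. After the program, the postcondition 3*pos + 5 ≠ 3*r - d - 2 → ((2*r + 7 ≠ -6 ∨ t + 9 ≥ 0) → (¬(3*d + 9 = 6))) must hold; in canonical form it is d + 3*pos ≠ 3*r - 7 → ((2*r ≠ -13 ∨ t ≥ -9) → (¬(3*d = -3))).
Before r := r - 2: d + 3*pos ≠ 3*r - 13 → ((2*r ≠ -9 ∨ t ≥ -9) → (¬(3*d = -3)))
Before skip: d + 3*pos ≠ 3*r - 13 → ((2*r ≠ -9 ∨ t ≥ -9) → (¬(3*d = -3)))
The weakest precondition is d + 3*pos ≠ 3*r - 13 → ((2*r ≠ -9 ∨ t ≥ -9) → (¬(3*d = -3))).
Check whether (d ≠ 3*r - 28 → ((2*r ≠ -9 ∨ t ≥ -9) → (¬(3*d = -3)))) ∧ pos = 5 implies it.
Every state satisfying the precondition satisfies the weakest precondition: the implication holds.
Answer: valid


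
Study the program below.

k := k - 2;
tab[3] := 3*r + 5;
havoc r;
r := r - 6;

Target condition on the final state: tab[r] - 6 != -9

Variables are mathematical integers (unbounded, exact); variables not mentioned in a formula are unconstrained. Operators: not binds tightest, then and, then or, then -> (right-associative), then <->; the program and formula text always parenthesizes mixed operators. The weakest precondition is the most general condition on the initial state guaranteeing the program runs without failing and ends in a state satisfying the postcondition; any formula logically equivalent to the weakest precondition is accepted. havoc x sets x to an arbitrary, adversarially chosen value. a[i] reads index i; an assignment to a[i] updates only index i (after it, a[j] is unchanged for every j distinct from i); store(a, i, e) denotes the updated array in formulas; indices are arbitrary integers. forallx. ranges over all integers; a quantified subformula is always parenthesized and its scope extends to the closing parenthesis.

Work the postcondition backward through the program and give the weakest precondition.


Working backward. After the program, the postcondition tab[r] - 6 != -9 must hold; in canonical form it is tab[r] != -3.
Before r := r - 6: tab[r - 6] != -3
Before havoc r: forall r_1. tab[r_1 - 6] != -3
Before tab[3] := 3*r + 5: forall r_1. store(tab, 3, 3*r + 5)[r_1 - 6] != -3
Before k := k - 2: forall r_1. store(tab, 3, 3*r + 5)[r_1 - 6] != -3
Answer: WP = forall r_1. store(tab, 3, 3*r + 5)[r_1 - 6] != -3


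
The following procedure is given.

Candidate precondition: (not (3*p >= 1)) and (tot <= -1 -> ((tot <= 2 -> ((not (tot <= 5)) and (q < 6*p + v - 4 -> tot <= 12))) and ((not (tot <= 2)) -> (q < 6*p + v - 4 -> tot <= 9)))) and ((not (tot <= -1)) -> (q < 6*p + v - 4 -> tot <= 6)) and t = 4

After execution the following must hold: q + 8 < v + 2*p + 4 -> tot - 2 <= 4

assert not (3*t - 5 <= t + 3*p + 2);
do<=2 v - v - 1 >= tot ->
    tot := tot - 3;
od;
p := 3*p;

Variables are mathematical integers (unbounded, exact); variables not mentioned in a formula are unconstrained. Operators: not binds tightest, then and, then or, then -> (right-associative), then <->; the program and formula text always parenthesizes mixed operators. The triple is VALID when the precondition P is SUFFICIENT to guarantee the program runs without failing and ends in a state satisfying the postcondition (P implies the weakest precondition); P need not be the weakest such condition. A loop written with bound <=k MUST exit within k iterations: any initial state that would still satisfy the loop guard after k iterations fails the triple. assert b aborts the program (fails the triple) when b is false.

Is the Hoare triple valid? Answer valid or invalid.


Working backward. After the program, the postcondition q + 8 < v + 2*p + 4 -> tot - 2 <= 4 must hold; in canonical form it is q < 2*p + v - 4 -> tot <= 6.
Before p := 3*p: q < 6*p + v - 4 -> tot <= 6
Before the loop (bound <=2), unroll the exhaustion recursion (WP_0 = exit-now case; WP_j = one more guarded iteration, up to j = 2):
  WP_0: (not (tot <= -1)) and (q < 6*p + v - 4 -> tot <= 6)
  WP_1: (tot <= -1 -> ((not (tot <= 2)) and (q < 6*p + v - 4 -> tot <= 9))) and ((not (tot <= -1)) -> (q < 6*p + v - 4 -> tot <= 6))
  WP_2: (tot <= -1 -> ((tot <= 2 -> ((not (tot <= 5)) and (q < 6*p + v - 4 -> tot <= 12))) and ((not (tot <= 2)) -> (q < 6*p + v - 4 -> tot <= 9)))) and ((not (tot <= -1)) -> (q < 6*p + v - 4 -> tot <= 6))
So before the loop: (tot <= -1 -> ((tot <= 2 -> ((not (tot <= 5)) and (q < 6*p + v - 4 -> tot <= 12))) and ((not (tot <= 2)) -> (q < 6*p + v - 4 -> tot <= 9)))) and ((not (tot <= -1)) -> (q < 6*p + v - 4 -> tot <= 6))
Before assert not (3*t - 5 <= t + 3*p + 2): (not (2*t <= 3*p + 7)) and (tot <= -1 -> ((tot <= 2 -> ((not (tot <= 5)) and (q < 6*p + v - 4 -> tot <= 12))) and ((not (tot <= 2)) -> (q < 6*p + v - 4 -> tot <= 9)))) and ((not (tot <= -1)) -> (q < 6*p + v - 4 -> tot <= 6))
The weakest precondition is (not (2*t <= 3*p + 7)) and (tot <= -1 -> ((tot <= 2 -> ((not (tot <= 5)) and (q < 6*p + v - 4 -> tot <= 12))) and ((not (tot <= 2)) -> (q < 6*p + v - 4 -> tot <= 9)))) and ((not (tot <= -1)) -> (q < 6*p + v - 4 -> tot <= 6)).
Check whether (not (3*p >= 1)) and (tot <= -1 -> ((tot <= 2 -> ((not (tot <= 5)) and (q < 6*p + v - 4 -> tot <= 12))) and ((not (tot <= 2)) -> (q < 6*p + v - 4 -> tot <= 9)))) and ((not (tot <= -1)) -> (q < 6*p + v - 4 -> tot <= 6)) and t = 4 implies it.
Every state satisfying the precondition satisfies the weakest precondition: the implication holds.
Answer: valid


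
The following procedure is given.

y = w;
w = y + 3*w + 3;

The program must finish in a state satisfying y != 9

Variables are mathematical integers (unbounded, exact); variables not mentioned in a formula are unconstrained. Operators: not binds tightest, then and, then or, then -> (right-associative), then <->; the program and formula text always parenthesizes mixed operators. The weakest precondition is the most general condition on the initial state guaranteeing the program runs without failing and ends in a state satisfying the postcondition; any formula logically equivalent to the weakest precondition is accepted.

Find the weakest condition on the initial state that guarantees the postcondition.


Working backward. After the program, y != 9 must hold.
Before w := y + 3*w + 3: y != 9
Before y := w: w != 9
Answer: WP = w != 9


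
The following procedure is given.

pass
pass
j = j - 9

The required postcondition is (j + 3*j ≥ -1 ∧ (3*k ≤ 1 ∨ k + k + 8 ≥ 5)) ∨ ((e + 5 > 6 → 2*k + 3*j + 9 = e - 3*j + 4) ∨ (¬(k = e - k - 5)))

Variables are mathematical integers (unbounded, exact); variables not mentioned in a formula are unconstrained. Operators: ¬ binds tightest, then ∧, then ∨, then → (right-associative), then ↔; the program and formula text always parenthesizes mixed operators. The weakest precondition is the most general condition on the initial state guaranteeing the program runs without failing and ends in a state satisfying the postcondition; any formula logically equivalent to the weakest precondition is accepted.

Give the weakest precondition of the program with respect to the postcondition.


Working backward. After the program, the postcondition (j + 3*j ≥ -1 ∧ (3*k ≤ 1 ∨ k + k + 8 ≥ 5)) ∨ ((e + 5 > 6 → 2*k + 3*j + 9 = e - 3*j + 4) ∨ (¬(k = e - k - 5))) must hold; in canonical form it is (4*j ≥ -1 ∧ (3*k ≤ 1 ∨ 2*k ≥ -3)) ∨ (e > 1 → 6*j + 2*k = e - 5) ∨ (¬(2*k = e - 5)).
Before j := j - 9: (4*j ≥ 35 ∧ (3*k ≤ 1 ∨ 2*k ≥ -3)) ∨ (e > 1 → 6*j + 2*k = e + 49) ∨ (¬(2*k = e - 5))
Before skip: (4*j ≥ 35 ∧ (3*k ≤ 1 ∨ 2*k ≥ -3)) ∨ (e > 1 → 6*j + 2*k = e + 49) ∨ (¬(2*k = e - 5))
Before skip: (4*j ≥ 35 ∧ (3*k ≤ 1 ∨ 2*k ≥ -3)) ∨ (e > 1 → 6*j + 2*k = e + 49) ∨ (¬(2*k = e - 5))
Answer: WP = (4*j ≥ 35 ∧ (3*k ≤ 1 ∨ 2*k ≥ -3)) ∨ (e > 1 → 6*j + 2*k = e + 49) ∨ (¬(2*k = e - 5))


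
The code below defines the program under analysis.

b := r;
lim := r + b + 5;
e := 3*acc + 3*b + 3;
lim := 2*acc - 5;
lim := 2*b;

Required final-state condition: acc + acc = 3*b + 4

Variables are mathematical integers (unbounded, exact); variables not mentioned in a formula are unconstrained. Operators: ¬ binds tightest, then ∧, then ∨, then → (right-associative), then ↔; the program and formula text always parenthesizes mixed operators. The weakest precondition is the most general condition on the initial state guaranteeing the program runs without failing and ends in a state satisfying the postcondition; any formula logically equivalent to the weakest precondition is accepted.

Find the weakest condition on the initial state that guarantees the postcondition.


Working backward. After the program, the postcondition acc + acc = 3*b + 4 must hold; in canonical form it is 2*acc = 3*b + 4.
Before lim := 2*b: 2*acc = 3*b + 4
Before lim := 2*acc - 5: 2*acc = 3*b + 4
Before e := 3*acc + 3*b + 3: 2*acc = 3*b + 4
Before lim := r + b + 5: 2*acc = 3*b + 4
Before b := r: 2*acc = 3*r + 4
Answer: WP = 2*acc = 3*r + 4


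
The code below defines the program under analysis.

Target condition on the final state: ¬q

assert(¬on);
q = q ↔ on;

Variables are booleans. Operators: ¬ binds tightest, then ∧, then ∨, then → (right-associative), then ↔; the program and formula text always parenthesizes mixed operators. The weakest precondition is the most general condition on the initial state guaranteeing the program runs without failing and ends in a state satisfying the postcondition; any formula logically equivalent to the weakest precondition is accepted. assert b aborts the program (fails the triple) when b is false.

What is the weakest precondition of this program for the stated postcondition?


Working backward. After the program, ¬q must hold.
Before q := q ↔ on: ¬(q ↔ on)
Before assert ¬on: (¬on) ∧ (¬(q ↔ on))
Answer: WP = (¬on) ∧ (¬(q ↔ on))


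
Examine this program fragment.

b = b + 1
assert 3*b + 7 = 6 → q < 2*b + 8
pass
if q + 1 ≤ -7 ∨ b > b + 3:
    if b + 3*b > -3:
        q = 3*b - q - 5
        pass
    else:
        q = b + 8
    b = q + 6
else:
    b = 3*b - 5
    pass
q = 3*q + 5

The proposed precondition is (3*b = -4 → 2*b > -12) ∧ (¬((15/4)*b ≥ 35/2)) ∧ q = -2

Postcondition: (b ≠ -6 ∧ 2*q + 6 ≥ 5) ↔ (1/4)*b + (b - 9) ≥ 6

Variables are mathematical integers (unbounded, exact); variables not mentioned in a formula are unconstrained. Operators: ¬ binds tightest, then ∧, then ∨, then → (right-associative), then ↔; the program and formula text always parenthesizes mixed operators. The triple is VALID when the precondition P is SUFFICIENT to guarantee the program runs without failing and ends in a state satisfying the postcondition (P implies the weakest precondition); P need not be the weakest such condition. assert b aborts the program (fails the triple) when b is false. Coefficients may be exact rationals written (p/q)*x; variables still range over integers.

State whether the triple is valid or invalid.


Working backward. After the program, the postcondition (b ≠ -6 ∧ 2*q + 6 ≥ 5) ↔ (1/4)*b + (b - 9) ≥ 6 must hold; in canonical form it is (b ≠ -6 ∧ 2*q ≥ -1) ↔ (5/4)*b ≥ 15.
Before q := 3*q + 5: (b ≠ -6 ∧ 6*q ≥ -11) ↔ (5/4)*b ≥ 15
Then branch requires (4*b > -3 → ((3*b ≠ q - 7 ∧ 18*b ≥ 6*q + 19) ↔ (15/4)*b ≥ (5/4)*q + 55/4)) ∧ ((¬(4*b > -3)) → ((b ≠ -20 ∧ 6*b ≥ -59) ↔ (5/4)*b ≥ -5/2)); else branch requires (3*b ≠ -1 ∧ 6*q ≥ -11) ↔ (15/4)*b ≥ 85/4.
Before the if: (q ≤ -8 → ((4*b > -3 → ((3*b ≠ q - 7 ∧ 18*b ≥ 6*q + 19) ↔ (15/4)*b ≥ (5/4)*q + 55/4)) ∧ ((¬(4*b > -3)) → ((b ≠ -20 ∧ 6*b ≥ -59) ↔ (5/4)*b ≥ -5/2)))) ∧ ((¬(q ≤ -8)) → ((3*b ≠ -1 ∧ 6*q ≥ -11) ↔ (15/4)*b ≥ 85/4))
Before skip: (q ≤ -8 → ((4*b > -3 → ((3*b ≠ q - 7 ∧ 18*b ≥ 6*q + 19) ↔ (15/4)*b ≥ (5/4)*q + 55/4)) ∧ ((¬(4*b > -3)) → ((b ≠ -20 ∧ 6*b ≥ -59) ↔ (5/4)*b ≥ -5/2)))) ∧ ((¬(q ≤ -8)) → ((3*b ≠ -1 ∧ 6*q ≥ -11) ↔ (15/4)*b ≥ 85/4))
Before assert 3*b + 7 = 6 → q < 2*b + 8: (3*b = -1 → q < 2*b + 8) ∧ (q ≤ -8 → ((4*b > -3 → ((3*b ≠ q - 7 ∧ 18*b ≥ 6*q + 19) ↔ (15/4)*b ≥ (5/4)*q + 55/4)) ∧ ((¬(4*b > -3)) → ((b ≠ -20 ∧ 6*b ≥ -59) ↔ (5/4)*b ≥ -5/2)))) ∧ ((¬(q ≤ -8)) → ((3*b ≠ -1 ∧ 6*q ≥ -11) ↔ (15/4)*b ≥ 85/4))
Before b := b + 1: (3*b = -4 → q < 2*b + 10) ∧ (q ≤ -8 → ((4*b > -7 → ((3*b ≠ q - 10 ∧ 18*b ≥ 6*q + 1) ↔ (15/4)*b ≥ (5/4)*q + 10)) ∧ ((¬(4*b > -7)) → ((b ≠ -21 ∧ 6*b ≥ -65) ↔ (5/4)*b ≥ -15/4)))) ∧ ((¬(q ≤ -8)) → ((3*b ≠ -4 ∧ 6*q ≥ -11) ↔ (15/4)*b ≥ 35/2))
The weakest precondition is (3*b = -4 → q < 2*b + 10) ∧ (q ≤ -8 → ((4*b > -7 → ((3*b ≠ q - 10 ∧ 18*b ≥ 6*q + 1) ↔ (15/4)*b ≥ (5/4)*q + 10)) ∧ ((¬(4*b > -7)) → ((b ≠ -21 ∧ 6*b ≥ -65) ↔ (5/4)*b ≥ -15/4)))) ∧ ((¬(q ≤ -8)) → ((3*b ≠ -4 ∧ 6*q ≥ -11) ↔ (15/4)*b ≥ 35/2)).
Check whether (3*b = -4 → 2*b > -12) ∧ (¬((15/4)*b ≥ 35/2)) ∧ q = -2 implies it.
Every state satisfying the precondition satisfies the weakest precondition: the implication holds.
Answer: valid


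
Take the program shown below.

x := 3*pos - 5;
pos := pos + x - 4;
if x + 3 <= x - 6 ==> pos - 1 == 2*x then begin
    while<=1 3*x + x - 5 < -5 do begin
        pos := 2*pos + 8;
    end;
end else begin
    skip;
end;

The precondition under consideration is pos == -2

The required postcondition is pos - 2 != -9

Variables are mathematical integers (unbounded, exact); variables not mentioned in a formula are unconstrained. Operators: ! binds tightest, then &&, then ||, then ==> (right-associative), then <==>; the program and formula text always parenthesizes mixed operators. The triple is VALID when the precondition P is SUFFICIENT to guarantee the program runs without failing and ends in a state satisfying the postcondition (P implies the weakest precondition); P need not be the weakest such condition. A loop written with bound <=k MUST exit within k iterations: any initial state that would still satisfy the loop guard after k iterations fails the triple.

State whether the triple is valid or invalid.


Working backward. After the program, the postcondition pos - 2 != -9 must hold; in canonical form it is pos != -7.
Then branch requires (4*x < 0 ==> ((!(4*x < 0)) && 2*pos != -15)) && ((!(4*x < 0)) ==> pos != -7); else branch requires pos != -7.
Before the if: (4*x < 0 ==> ((!(4*x < 0)) && 2*pos != -15)) && ((!(4*x < 0)) ==> pos != -7)
Before pos := pos + x - 4: (4*x < 0 ==> ((!(4*x < 0)) && 2*pos + 2*x != -7)) && ((!(4*x < 0)) ==> pos + x != -3)
Before x := 3*pos - 5: (12*pos < 20 ==> ((!(12*pos < 20)) && 8*pos != 3)) && ((!(12*pos < 20)) ==> 4*pos != 2)
The weakest precondition is (12*pos < 20 ==> ((!(12*pos < 20)) && 8*pos != 3)) && ((!(12*pos < 20)) ==> 4*pos != 2).
Check whether pos == -2 implies it.
Countermodel: at the initial state pos = -2, the precondition holds but the weakest precondition fails.
Answer: invalid


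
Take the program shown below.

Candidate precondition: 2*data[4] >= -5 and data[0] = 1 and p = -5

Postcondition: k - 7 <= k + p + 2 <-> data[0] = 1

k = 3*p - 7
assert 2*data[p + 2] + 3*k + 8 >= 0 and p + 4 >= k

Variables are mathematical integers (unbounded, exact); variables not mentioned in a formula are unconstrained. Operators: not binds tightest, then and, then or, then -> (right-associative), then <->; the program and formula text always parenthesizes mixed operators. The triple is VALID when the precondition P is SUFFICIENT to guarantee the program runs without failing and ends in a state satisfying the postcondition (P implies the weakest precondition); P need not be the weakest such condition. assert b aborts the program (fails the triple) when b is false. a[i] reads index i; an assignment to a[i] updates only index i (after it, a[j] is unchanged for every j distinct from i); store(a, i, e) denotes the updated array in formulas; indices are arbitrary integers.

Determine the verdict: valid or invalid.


Working backward. After the program, the postcondition k - 7 <= k + p + 2 <-> data[0] = 1 must hold; in canonical form it is p >= -9 <-> data[0] = 1.
Before assert 2*data[p + 2] + 3*k + 8 >= 0 and p + 4 >= k: 2*data[p + 2] + 3*k >= -8 and p >= k - 4 and (p >= -9 <-> data[0] = 1)
Before k := 3*p - 7: 2*data[p + 2] + 9*p >= 13 and 2*p <= 11 and (p >= -9 <-> data[0] = 1)
The weakest precondition is 2*data[p + 2] + 9*p >= 13 and 2*p <= 11 and (p >= -9 <-> data[0] = 1).
Check whether 2*data[4] >= -5 and data[0] = 1 and p = -5 implies it.
Countermodel: at the initial state data = {[-3] = -15215, [0] = 1, [4] = 17422, elsewhere -15215}, p = -5, the precondition holds but the weakest precondition fails.
Answer: invalid


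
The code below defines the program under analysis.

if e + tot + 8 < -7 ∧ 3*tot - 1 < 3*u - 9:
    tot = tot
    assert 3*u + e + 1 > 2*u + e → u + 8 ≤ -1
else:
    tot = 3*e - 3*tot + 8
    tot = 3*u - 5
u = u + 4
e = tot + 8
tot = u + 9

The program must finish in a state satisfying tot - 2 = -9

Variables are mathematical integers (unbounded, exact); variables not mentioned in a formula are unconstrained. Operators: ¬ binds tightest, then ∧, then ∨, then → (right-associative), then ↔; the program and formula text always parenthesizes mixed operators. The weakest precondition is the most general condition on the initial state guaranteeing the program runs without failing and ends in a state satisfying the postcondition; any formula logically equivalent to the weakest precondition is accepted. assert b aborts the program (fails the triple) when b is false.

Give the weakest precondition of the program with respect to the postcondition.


Working backward. After the program, the postcondition tot - 2 = -9 must hold; in canonical form it is tot = -7.
Before tot := u + 9: u = -16
Before e := tot + 8: u = -16
Before u := u + 4: u = -20
Then branch requires (u > -1 → u ≤ -9) ∧ u = -20; else branch requires u = -20.
Before the if: ((e + tot < -15 ∧ 3*tot < 3*u - 8) → ((u > -1 → u ≤ -9) ∧ u = -20)) ∧ ((¬(e + tot < -15 ∧ 3*tot < 3*u - 8)) → u = -20)
Answer: WP = ((e + tot < -15 ∧ 3*tot < 3*u - 8) → ((u > -1 → u ≤ -9) ∧ u = -20)) ∧ ((¬(e + tot < -15 ∧ 3*tot < 3*u - 8)) → u = -20)


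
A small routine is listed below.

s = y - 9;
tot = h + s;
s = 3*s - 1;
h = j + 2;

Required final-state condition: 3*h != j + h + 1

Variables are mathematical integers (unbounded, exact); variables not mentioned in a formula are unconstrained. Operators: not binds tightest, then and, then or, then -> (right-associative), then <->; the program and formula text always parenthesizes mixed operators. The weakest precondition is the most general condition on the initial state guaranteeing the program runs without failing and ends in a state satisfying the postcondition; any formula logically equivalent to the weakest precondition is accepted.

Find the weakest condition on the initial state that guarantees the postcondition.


Working backward. After the program, the postcondition 3*h != j + h + 1 must hold; in canonical form it is 2*h != j + 1.
Before h := j + 2: j != -3
Before s := 3*s - 1: j != -3
Before tot := h + s: j != -3
Before s := y - 9: j != -3
Answer: WP = j != -3


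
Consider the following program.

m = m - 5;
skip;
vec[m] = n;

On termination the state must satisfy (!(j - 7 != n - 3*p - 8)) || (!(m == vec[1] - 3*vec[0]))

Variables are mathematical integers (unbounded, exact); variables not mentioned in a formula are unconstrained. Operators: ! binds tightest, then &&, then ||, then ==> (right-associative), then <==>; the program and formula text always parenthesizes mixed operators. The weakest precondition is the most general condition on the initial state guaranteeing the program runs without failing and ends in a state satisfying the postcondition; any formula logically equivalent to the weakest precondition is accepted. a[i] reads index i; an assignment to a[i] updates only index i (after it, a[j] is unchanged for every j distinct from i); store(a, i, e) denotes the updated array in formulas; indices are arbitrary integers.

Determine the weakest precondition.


Working backward. After the program, the postcondition (!(j - 7 != n - 3*p - 8)) || (!(m == vec[1] - 3*vec[0])) must hold; in canonical form it is (!(j + 3*p != n - 1)) || (!(3*vec[0] + m == vec[1])).
Before vec[m] := n: (!(j + 3*p != n - 1)) || (!(3*store(vec, m, n)[0] + m == store(vec, m, n)[1]))
Before skip: (!(j + 3*p != n - 1)) || (!(3*store(vec, m, n)[0] + m == store(vec, m, n)[1]))
Before m := m - 5: (!(j + 3*p != n - 1)) || (!(3*store(vec, m - 5, n)[0] + m == store(vec, m - 5, n)[1] + 5))
Answer: WP = (!(j + 3*p != n - 1)) || (!(3*store(vec, m - 5, n)[0] + m == store(vec, m - 5, n)[1] + 5))


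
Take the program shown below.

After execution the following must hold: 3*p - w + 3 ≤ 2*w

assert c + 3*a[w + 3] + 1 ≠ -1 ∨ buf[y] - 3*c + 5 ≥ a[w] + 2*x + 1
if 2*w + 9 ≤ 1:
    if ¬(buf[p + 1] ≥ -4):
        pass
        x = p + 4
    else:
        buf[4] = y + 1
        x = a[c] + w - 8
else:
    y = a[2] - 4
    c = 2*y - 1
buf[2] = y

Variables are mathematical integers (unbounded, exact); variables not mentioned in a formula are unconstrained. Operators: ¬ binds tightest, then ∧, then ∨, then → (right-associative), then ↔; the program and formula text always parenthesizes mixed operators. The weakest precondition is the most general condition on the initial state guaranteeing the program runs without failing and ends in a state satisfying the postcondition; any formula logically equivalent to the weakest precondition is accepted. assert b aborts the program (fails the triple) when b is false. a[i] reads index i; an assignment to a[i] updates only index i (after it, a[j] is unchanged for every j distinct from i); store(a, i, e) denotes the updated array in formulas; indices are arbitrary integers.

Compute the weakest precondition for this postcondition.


Working backward. After the program, the postcondition 3*p - w + 3 ≤ 2*w must hold; in canonical form it is 3*p ≤ 3*w - 3.
Before buf[2] := y: 3*p ≤ 3*w - 3
Then branch requires ((¬(buf[p + 1] ≥ -4)) → 3*p ≤ 3*w - 3) ∧ (buf[p + 1] ≥ -4 → 3*p ≤ 3*w - 3); else branch requires 3*p ≤ 3*w - 3.
Before the if: (2*w ≤ -8 → (((¬(buf[p + 1] ≥ -4)) → 3*p ≤ 3*w - 3) ∧ (buf[p + 1] ≥ -4 → 3*p ≤ 3*w - 3))) ∧ ((¬(2*w ≤ -8)) → 3*p ≤ 3*w - 3)
Before assert c + 3*a[w + 3] + 1 ≠ -1 ∨ buf[y] - 3*c + 5 ≥ a[w] + 2*x + 1: (3*a[w + 3] + c ≠ -2 ∨ buf[y] ≥ a[w] + 3*c + 2*x - 4) ∧ (2*w ≤ -8 → (((¬(buf[p + 1] ≥ -4)) → 3*p ≤ 3*w - 3) ∧ (buf[p + 1] ≥ -4 → 3*p ≤ 3*w - 3))) ∧ ((¬(2*w ≤ -8)) → 3*p ≤ 3*w - 3)
Answer: WP = (3*a[w + 3] + c ≠ -2 ∨ buf[y] ≥ a[w] + 3*c + 2*x - 4) ∧ (2*w ≤ -8 → (((¬(buf[p + 1] ≥ -4)) → 3*p ≤ 3*w - 3) ∧ (buf[p + 1] ≥ -4 → 3*p ≤ 3*w - 3))) ∧ ((¬(2*w ≤ -8)) → 3*p ≤ 3*w - 3)


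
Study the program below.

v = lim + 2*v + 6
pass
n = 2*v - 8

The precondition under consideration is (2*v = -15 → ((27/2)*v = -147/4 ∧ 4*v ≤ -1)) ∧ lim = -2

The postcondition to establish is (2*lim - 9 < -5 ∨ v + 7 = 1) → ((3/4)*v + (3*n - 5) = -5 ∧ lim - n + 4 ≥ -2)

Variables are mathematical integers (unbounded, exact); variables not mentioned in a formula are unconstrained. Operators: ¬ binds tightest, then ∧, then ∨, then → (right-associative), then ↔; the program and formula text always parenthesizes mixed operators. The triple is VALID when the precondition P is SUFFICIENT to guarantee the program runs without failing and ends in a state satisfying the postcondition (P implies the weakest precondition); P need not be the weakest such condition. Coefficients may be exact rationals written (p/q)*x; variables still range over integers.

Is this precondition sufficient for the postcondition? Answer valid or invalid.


Working backward. After the program, the postcondition (2*lim - 9 < -5 ∨ v + 7 = 1) → ((3/4)*v + (3*n - 5) = -5 ∧ lim - n + 4 ≥ -2) must hold; in canonical form it is (2*lim < 4 ∨ v = -6) → (3*n + (3/4)*v = 0 ∧ lim ≥ n - 6).
Before n := 2*v - 8: (2*lim < 4 ∨ v = -6) → ((27/4)*v = 24 ∧ lim ≥ 2*v - 14)
Before skip: (2*lim < 4 ∨ v = -6) → ((27/4)*v = 24 ∧ lim ≥ 2*v - 14)
Before v := lim + 2*v + 6: (2*lim < 4 ∨ lim + 2*v = -12) → ((27/4)*lim + (27/2)*v = -33/2 ∧ lim + 4*v ≤ 2)
The weakest precondition is (2*lim < 4 ∨ lim + 2*v = -12) → ((27/4)*lim + (27/2)*v = -33/2 ∧ lim + 4*v ≤ 2).
Check whether (2*v = -15 → ((27/2)*v = -147/4 ∧ 4*v ≤ -1)) ∧ lim = -2 implies it.
Countermodel: at the initial state lim = -2, v = 0, the precondition holds but the weakest precondition fails.
Answer: invalid


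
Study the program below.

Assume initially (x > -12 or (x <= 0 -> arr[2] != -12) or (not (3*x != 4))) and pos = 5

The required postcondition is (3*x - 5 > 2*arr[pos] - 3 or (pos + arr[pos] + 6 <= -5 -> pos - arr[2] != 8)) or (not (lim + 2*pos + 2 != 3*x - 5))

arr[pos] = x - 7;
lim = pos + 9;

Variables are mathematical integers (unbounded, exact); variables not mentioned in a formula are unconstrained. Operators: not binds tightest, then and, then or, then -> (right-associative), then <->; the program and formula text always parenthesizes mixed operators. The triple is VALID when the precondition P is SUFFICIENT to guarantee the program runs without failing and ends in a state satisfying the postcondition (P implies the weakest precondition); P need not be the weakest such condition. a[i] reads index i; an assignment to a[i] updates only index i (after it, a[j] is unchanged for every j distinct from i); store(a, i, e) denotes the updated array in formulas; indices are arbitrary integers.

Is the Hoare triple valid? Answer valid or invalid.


Working backward. After the program, the postcondition (3*x - 5 > 2*arr[pos] - 3 or (pos + arr[pos] + 6 <= -5 -> pos - arr[2] != 8)) or (not (lim + 2*pos + 2 != 3*x - 5)) must hold; in canonical form it is 3*x > 2*arr[pos] + 2 or (arr[pos] + pos <= -11 -> pos != arr[2] + 8) or (not (lim + 2*pos != 3*x - 7)).
Before lim := pos + 9: 3*x > 2*arr[pos] + 2 or (arr[pos] + pos <= -11 -> pos != arr[2] + 8) or (not (3*pos != 3*x - 16))
Before arr[pos] := x - 7: 3*x > 2*store(arr, pos, x - 7)[pos] + 2 or (store(arr, pos, x - 7)[pos] + pos <= -11 -> pos != store(arr, pos, x - 7)[2] + 8) or (not (3*pos != 3*x - 16))
The weakest precondition is 3*x > 2*store(arr, pos, x - 7)[pos] + 2 or (store(arr, pos, x - 7)[pos] + pos <= -11 -> pos != store(arr, pos, x - 7)[2] + 8) or (not (3*pos != 3*x - 16)).
Check whether (x > -12 or (x <= 0 -> arr[2] != -12) or (not (3*x != 4))) and pos = 5 implies it.
Countermodel: at the initial state arr = {[2] = -3, [5] = -3, elsewhere -3}, pos = 5, x = -12, the precondition holds but the weakest precondition fails.
Answer: invalid


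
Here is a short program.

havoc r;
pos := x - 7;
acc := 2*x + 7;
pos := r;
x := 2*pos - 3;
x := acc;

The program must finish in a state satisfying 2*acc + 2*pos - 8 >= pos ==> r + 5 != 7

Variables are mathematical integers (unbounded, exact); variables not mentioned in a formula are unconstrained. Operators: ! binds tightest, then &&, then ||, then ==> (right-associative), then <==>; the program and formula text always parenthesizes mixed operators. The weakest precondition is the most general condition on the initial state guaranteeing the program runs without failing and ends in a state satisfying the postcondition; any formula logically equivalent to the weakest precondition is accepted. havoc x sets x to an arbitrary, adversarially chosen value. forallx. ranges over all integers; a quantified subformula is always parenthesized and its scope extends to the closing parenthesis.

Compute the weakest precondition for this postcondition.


Working backward. After the program, the postcondition 2*acc + 2*pos - 8 >= pos ==> r + 5 != 7 must hold; in canonical form it is 2*acc + pos >= 8 ==> r != 2.
Before x := acc: 2*acc + pos >= 8 ==> r != 2
Before x := 2*pos - 3: 2*acc + pos >= 8 ==> r != 2
Before pos := r: 2*acc + r >= 8 ==> r != 2
Before acc := 2*x + 7: r + 4*x >= -6 ==> r != 2
Before pos := x - 7: r + 4*x >= -6 ==> r != 2
Before havoc r: forall r_1. (r_1 + 4*x >= -6 ==> r_1 != 2)
Answer: WP = forall r_1. (r_1 + 4*x >= -6 ==> r_1 != 2)


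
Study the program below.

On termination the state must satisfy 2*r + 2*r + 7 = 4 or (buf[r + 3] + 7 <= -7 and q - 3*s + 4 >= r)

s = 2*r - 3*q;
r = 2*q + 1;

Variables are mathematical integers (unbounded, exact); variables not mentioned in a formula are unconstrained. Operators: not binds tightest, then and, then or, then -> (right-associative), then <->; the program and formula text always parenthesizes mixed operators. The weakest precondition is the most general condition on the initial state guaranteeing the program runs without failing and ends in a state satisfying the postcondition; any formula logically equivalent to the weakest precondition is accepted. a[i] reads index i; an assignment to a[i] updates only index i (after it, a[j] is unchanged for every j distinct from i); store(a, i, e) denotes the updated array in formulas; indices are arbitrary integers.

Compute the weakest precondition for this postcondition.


Working backward. After the program, the postcondition 2*r + 2*r + 7 = 4 or (buf[r + 3] + 7 <= -7 and q - 3*s + 4 >= r) must hold; in canonical form it is 4*r = -3 or (buf[r + 3] <= -14 and q >= r + 3*s - 4).
Before r := 2*q + 1: 8*q = -7 or (buf[2*q + 4] <= -14 and q + 3*s <= 3)
Before s := 2*r - 3*q: 8*q = -7 or (buf[2*q + 4] <= -14 and 6*r <= 8*q + 3)
Answer: WP = 8*q = -7 or (buf[2*q + 4] <= -14 and 6*r <= 8*q + 3)


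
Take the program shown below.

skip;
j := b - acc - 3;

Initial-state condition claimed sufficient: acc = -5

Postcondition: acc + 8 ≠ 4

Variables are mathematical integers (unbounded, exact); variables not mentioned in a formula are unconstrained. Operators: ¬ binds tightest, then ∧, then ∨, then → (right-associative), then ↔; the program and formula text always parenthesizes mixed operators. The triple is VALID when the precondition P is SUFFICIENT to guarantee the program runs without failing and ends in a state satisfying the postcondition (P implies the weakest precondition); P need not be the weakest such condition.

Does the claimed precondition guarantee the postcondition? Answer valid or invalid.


Working backward. After the program, the postcondition acc + 8 ≠ 4 must hold; in canonical form it is acc ≠ -4.
Before j := b - acc - 3: acc ≠ -4
Before skip: acc ≠ -4
The weakest precondition is acc ≠ -4.
Check whether acc = -5 implies it.
Every state satisfying the precondition satisfies the weakest precondition: the implication holds.
Answer: valid


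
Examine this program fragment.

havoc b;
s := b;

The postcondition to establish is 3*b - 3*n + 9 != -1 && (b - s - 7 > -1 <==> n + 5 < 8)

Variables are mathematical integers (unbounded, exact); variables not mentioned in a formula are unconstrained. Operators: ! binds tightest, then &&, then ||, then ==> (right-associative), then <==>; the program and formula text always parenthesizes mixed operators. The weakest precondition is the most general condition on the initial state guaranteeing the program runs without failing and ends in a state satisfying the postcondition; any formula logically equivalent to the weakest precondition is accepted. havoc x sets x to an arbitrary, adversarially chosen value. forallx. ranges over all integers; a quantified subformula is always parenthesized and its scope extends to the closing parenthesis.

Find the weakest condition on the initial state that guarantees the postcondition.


Working backward. After the program, the postcondition 3*b - 3*n + 9 != -1 && (b - s - 7 > -1 <==> n + 5 < 8) must hold; in canonical form it is 3*b != 3*n - 10 && (b > s + 6 <==> n < 3).
Before s := b: 3*b != 3*n - 10 && (!(n < 3))
Before havoc b: forall b_1. (3*b_1 != 3*n - 10 && (!(n < 3)))
Answer: WP = forall b_1. (3*b_1 != 3*n - 10 && (!(n < 3)))
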